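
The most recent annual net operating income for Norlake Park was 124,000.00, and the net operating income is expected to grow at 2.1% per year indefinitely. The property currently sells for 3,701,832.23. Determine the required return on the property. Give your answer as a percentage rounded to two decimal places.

5.52%

D₁ = 124,000.00 × 1.021 = 126,604.0000
P = D₁/(r − g) ⇒ r = D₁/P + g = 126,604.0000/3,701,832.23 + 0.021 = 0.034200 + 0.021 = 0.055200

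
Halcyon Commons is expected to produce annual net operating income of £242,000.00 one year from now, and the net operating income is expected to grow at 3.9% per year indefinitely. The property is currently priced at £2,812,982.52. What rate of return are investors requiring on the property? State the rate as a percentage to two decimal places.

P = D₁/(r − g) ⇒ r = D₁/P + g = £242,000.0000/£2,812,982.52 + 0.039 = 0.086030 + 0.039 = 0.125030

12.50%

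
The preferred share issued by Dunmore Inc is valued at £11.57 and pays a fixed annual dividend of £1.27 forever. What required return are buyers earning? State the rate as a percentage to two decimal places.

P = C/r ⇒ r = C/P = £1.27/£11.57 = 0.109767

10.98%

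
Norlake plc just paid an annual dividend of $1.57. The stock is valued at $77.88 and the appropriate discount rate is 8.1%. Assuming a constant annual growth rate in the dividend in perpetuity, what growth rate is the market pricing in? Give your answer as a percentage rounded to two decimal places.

P = D₀(1+g)/(r−g) ⇒ P(r−g) = D₀(1+g) ⇒ g(P+D₀) = P·r − D₀
g = (P·r − D₀)/(P + D₀) = ($77.88×0.081 − $1.57) / ($77.88 + $1.57) = 0.059639

5.96%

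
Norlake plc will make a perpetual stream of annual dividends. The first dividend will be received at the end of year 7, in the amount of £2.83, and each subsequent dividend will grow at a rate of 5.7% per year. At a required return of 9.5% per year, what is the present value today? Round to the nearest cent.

£43.20

Value at end of year 6: C₁ / (r − g) = £2.83 / (0.095 − 0.057) = £74.4737
Discount to today: PV = £74.4737 / (1 + 0.095)^6 = £74.4737 / 1.723791 = £43.20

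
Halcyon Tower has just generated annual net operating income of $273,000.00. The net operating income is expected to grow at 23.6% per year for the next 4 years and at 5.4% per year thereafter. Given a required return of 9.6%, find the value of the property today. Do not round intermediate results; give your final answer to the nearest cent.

$12569355.61

D_1 = 337428.00000
D_2 = 417061.00800
D_3 = 515487.40589
D_4 = 637142.43368
Terminal value at year 4: TV = D_4×(1+g_2)/(r−g_2) = 671548.12510/0.042 = 15989241.07372
P_0 = D_1/(1+r)^1 + D_2/(1+r)^2 + D_3/(1+r)^3 + D_4/(1+r)^4 + TV/(1+r)^4
    = 307872.26277 + 347199.01167 + 391549.25038 + 441564.66558 + 11081170.41718 = 12569355.60758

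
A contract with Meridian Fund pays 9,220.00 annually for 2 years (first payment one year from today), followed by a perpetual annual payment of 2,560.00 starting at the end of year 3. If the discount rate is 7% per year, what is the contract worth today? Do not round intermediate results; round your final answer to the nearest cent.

48612.83

PV of 2-year annuity: 9,220.00 × [1 − (1+0.07)^−2] / 0.07 = 16669.92750
Perpetuity value at year 2: 2,560.00 / 0.07 = 36571.42857
PV of perpetuity: 36571.42857 / (1+0.07)^2 = 31942.90206
Total PV = 16669.92750 + 31942.90206 = 48612.82957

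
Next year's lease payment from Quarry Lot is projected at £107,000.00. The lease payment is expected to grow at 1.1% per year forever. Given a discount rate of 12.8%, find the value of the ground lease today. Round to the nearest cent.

£914529.91

Growing perpetuity: P = D₁ / (r − g) = £107,000.0000 / (0.128 − 0.011) = £914,529.91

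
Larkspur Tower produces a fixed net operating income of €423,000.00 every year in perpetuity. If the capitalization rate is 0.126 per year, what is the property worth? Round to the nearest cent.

Level perpetuity: PV = C / r = €423,000.00 / 0.126 = €3,357,142.86

€3357142.86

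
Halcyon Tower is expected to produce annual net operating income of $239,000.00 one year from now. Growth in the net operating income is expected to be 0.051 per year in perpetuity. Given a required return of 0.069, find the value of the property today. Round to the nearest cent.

Growing perpetuity: P = D₁ / (r − g) = $239,000.0000 / (0.069 − 0.051) = $13,277,777.78

$13277777.78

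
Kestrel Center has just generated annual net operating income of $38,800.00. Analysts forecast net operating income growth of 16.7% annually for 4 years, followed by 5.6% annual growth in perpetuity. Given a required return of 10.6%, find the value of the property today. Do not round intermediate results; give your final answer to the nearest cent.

D_1 = 45279.60000
D_2 = 52841.29320
D_3 = 61665.78916
D_4 = 71963.97595
Terminal value at year 4: TV = D_4×(1+g_2)/(r−g_2) = 75993.95861/0.05 = 1519879.17217
P_0 = D_1/(1+r)^1 + D_2/(1+r)^2 + D_3/(1+r)^3 + D_4/(1+r)^4 + TV/(1+r)^4
    = 40939.96383 + 43197.95461 + 45580.48194 + 48094.41449 + 1015754.03397 = 1193566.84884

$1193566.85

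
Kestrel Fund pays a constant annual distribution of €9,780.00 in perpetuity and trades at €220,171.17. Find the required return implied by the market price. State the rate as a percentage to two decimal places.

P = C/r ⇒ r = C/P = €9,780.00/€220,171.17 = 0.044420

4.44%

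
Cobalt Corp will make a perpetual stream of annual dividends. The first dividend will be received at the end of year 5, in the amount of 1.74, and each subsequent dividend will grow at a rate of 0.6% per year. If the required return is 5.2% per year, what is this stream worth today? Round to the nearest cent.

30.88

Value at end of year 4: C₁ / (r − g) = 1.74 / (0.052 − 0.006) = 37.8261
Discount to today: PV = 37.8261 / (1 + 0.052)^4 = 37.8261 / 1.224794 = 30.88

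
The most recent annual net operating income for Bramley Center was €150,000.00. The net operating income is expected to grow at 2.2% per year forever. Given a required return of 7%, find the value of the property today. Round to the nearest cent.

€3193750.00

D₁ = D₀ × (1 + g) = €150,000.00 × 1.022 = €153,300.0000
Growing perpetuity: P = D₁ / (r − g) = €153,300.0000 / (0.07 − 0.022) = €3,193,750.00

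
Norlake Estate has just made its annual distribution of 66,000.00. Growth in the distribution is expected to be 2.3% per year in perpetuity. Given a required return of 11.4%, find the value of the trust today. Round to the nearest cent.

D₁ = D₀ × (1 + g) = 66,000.00 × 1.023 = 67,518.0000
Growing perpetuity: P = D₁ / (r − g) = 67,518.0000 / (0.114 − 0.023) = 741,956.04

741956.04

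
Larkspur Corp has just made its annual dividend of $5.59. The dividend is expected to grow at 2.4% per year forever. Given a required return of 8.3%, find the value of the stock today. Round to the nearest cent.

$97.02

D₁ = D₀ × (1 + g) = $5.59 × 1.024 = $5.7242
Growing perpetuity: P = D₁ / (r − g) = $5.7242 / (0.083 − 0.024) = $97.02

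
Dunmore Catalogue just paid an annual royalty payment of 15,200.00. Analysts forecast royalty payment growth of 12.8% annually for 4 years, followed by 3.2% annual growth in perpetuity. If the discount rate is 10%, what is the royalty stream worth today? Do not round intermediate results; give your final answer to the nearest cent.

319850.96

D_1 = 17145.60000
D_2 = 19340.23680
D_3 = 21815.78711
D_4 = 24608.20786
Terminal value at year 4: TV = D_4×(1+g_2)/(r−g_2) = 25395.67051/0.068 = 373465.74282
P_0 = D_1/(1+r)^1 + D_2/(1+r)^2 + D_3/(1+r)^3 + D_4/(1+r)^4 + TV/(1+r)^4
    = 15586.90909 + 15983.66678 + 16390.52375 + 16807.73708 + 255082.12747 = 319850.96417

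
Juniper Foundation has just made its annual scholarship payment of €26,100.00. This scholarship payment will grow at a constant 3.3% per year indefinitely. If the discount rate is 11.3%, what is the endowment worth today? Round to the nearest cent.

D₁ = D₀ × (1 + g) = €26,100.00 × 1.033 = €26,961.3000
Growing perpetuity: P = D₁ / (r − g) = €26,961.3000 / (0.113 − 0.033) = €337,016.25

€337016.25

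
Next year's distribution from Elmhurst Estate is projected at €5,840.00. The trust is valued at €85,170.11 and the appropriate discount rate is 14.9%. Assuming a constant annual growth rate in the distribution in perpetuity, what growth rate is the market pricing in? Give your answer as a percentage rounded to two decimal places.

8.04%

P = D₁/(r−g) ⇒ g = r − D₁/P = 0.149 − €5,840.00/€85,170.11 = 0.080431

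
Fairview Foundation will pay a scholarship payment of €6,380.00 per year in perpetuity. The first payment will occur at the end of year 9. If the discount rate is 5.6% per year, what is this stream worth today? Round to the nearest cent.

Value at end of year 8: C / r = €6,380.00 / 0.056 = €113,928.5714
Discount to today: PV = €113,928.5714 / (1 + 0.056)^8 = €113,928.5714 / 1.546363 = €73,675.20

€73675.20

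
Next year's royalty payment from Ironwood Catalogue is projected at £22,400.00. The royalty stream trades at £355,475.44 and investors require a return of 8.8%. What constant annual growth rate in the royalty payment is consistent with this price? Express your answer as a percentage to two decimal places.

P = D₁/(r−g) ⇒ g = r − D₁/P = 0.088 − £22,400.00/£355,475.44 = 0.024986

2.50%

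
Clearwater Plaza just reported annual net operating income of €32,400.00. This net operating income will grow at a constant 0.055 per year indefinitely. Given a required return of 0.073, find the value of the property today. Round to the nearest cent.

D₁ = D₀ × (1 + g) = €32,400.00 × 1.055 = €34,182.0000
Growing perpetuity: P = D₁ / (r − g) = €34,182.0000 / (0.073 − 0.055) = €1,899,000.00

€1899000.00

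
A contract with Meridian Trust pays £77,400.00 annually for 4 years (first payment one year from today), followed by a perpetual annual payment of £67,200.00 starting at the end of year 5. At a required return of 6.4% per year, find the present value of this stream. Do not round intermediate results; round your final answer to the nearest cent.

£1085022.74

PV of 4-year annuity: £77,400.00 × [1 − (1+0.064)^−4] / 0.064 = 265760.78455
Perpetuity value at year 4: £67,200.00 / 0.064 = 1050000.00000
PV of perpetuity: 1050000.00000 / (1+0.064)^4 = 819261.95450
Total PV = 265760.78455 + 819261.95450 = 1085022.73905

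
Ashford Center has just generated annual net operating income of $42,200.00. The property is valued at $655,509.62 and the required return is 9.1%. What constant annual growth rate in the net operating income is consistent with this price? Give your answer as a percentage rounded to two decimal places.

P = D₀(1+g)/(r−g) ⇒ P(r−g) = D₀(1+g) ⇒ g(P+D₀) = P·r − D₀
g = (P·r − D₀)/(P + D₀) = ($655,509.62×0.091 − $42,200.00) / ($655,509.62 + $42,200.00) = 0.025012

2.50%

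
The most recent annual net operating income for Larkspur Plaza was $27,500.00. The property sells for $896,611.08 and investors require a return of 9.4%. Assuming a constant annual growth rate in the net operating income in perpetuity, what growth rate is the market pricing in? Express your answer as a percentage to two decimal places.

P = D₀(1+g)/(r−g) ⇒ P(r−g) = D₀(1+g) ⇒ g(P+D₀) = P·r − D₀
g = (P·r − D₀)/(P + D₀) = ($896,611.08×0.094 − $27,500.00) / ($896,611.08 + $27,500.00) = 0.061444

6.14%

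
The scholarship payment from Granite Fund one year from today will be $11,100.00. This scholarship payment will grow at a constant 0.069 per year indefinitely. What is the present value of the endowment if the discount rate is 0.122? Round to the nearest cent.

$209433.96

Growing perpetuity: P = D₁ / (r − g) = $11,100.0000 / (0.122 − 0.069) = $209,433.96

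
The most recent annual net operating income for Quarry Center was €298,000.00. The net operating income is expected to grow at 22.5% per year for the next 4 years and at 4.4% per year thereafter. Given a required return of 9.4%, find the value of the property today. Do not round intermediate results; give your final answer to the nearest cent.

D_1 = 365050.00000
D_2 = 447186.25000
D_3 = 547803.15625
D_4 = 671058.86641
Terminal value at year 4: TV = D_4×(1+g_2)/(r−g_2) = 700585.45653/0.05 = 14011709.13056
P_0 = D_1/(1+r)^1 + D_2/(1+r)^2 + D_3/(1+r)^3 + D_4/(1+r)^4 + TV/(1+r)^4
    = 333683.72943 + 373640.37345 + 418381.58819 + 468480.29756 + 9781868.61305 = 11376054.60168

€11376054.60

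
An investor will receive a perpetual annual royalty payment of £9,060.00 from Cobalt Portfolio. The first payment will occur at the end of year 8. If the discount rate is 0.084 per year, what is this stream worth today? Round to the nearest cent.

Value at end of year 7: C / r = £9,060.00 / 0.084 = £107,857.1429
Discount to today: PV = £107,857.1429 / (1 + 0.084)^7 = £107,857.1429 / 1.758754 = £61,325.90

£61325.90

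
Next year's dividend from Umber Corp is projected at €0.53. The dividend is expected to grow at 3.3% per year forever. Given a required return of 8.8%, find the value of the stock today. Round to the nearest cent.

€9.64

Growing perpetuity: P = D₁ / (r − g) = €0.5300 / (0.088 − 0.033) = €9.64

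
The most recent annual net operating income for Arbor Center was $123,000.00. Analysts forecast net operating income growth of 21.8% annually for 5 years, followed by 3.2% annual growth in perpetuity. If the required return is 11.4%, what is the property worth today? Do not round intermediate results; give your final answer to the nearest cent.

D_1 = 149814.00000
D_2 = 182473.45200
D_3 = 222252.66454
D_4 = 270703.74540
D_5 = 329717.16190
Terminal value at year 5: TV = D_5×(1+g_2)/(r−g_2) = 340268.11108/0.082 = 4149611.11078
P_0 = D_1/(1+r)^1 + D_2/(1+r)^2 + D_3/(1+r)^3 + D_4/(1+r)^4 + D_5/(1+r)^5 + TV/(1+r)^5
    = 134482.94434 + 147037.90504 + 160764.96260 + 175773.54080 + 192183.27889 + 2418696.87585 = 3228939.50752

$3228939.51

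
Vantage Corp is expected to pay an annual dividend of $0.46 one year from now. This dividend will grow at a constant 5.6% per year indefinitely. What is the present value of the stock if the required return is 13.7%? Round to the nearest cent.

Growing perpetuity: P = D₁ / (r − g) = $0.4600 / (0.137 − 0.056) = $5.68

$5.68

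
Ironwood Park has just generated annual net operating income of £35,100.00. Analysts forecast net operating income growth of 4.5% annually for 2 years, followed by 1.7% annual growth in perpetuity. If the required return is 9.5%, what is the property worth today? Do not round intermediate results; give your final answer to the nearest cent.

D_1 = 36679.50000
D_2 = 38330.07750
Terminal value at year 2: TV = D_2×(1+g_2)/(r−g_2) = 38981.68882/0.078 = 499765.24125
P_0 = D_1/(1+r)^1 + D_2/(1+r)^2 + TV/(1+r)^2
    = 33497.26027 + 31967.70501 + 416809.69225 = 482274.65753

£482274.66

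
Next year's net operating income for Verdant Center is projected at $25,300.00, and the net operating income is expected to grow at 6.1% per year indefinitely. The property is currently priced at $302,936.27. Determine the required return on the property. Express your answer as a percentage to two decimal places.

14.45%

P = D₁/(r − g) ⇒ r = D₁/P + g = $25,300.0000/$302,936.27 + 0.061 = 0.083516 + 0.061 = 0.144516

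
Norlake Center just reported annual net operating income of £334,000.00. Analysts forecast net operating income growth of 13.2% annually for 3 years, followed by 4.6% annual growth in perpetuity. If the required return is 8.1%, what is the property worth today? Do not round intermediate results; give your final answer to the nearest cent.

D_1 = 378088.00000
D_2 = 427995.61600
D_3 = 484491.03731
Terminal value at year 3: TV = D_3×(1+g_2)/(r−g_2) = 506777.62503/0.035 = 14479360.71510
P_0 = D_1/(1+r)^1 + D_2/(1+r)^2 + D_3/(1+r)^3 + TV/(1+r)^3
    = 349757.63182 + 366258.68568 + 383538.23515 + 11462314.11322 = 12561868.66587

£12561868.67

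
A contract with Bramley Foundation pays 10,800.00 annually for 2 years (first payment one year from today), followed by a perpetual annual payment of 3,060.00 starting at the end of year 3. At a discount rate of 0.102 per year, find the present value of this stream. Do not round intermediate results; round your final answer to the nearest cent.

43397.09

PV of 2-year annuity: 10,800.00 × [1 − (1+0.102)^−2] / 0.102 = 18693.61432
Perpetuity value at year 2: 3,060.00 / 0.102 = 30000.00000
PV of perpetuity: 30000.00000 / (1+0.102)^2 = 24703.47594
Total PV = 18693.61432 + 24703.47594 = 43397.09026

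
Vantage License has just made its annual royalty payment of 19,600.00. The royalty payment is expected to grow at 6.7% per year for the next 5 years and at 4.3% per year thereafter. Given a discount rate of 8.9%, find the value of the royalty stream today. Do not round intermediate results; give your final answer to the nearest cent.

D_1 = 20913.20000
D_2 = 22314.38440
D_3 = 23809.44815
D_4 = 25404.68118
D_5 = 27106.79482
Terminal value at year 5: TV = D_5×(1+g_2)/(r−g_2) = 28272.38700/0.046 = 614617.10864
P_0 = D_1/(1+r)^1 + D_2/(1+r)^2 + D_3/(1+r)^3 + D_4/(1+r)^4 + D_5/(1+r)^5 + TV/(1+r)^5
    = 19204.04040 + 18816.07999 + 18435.95716 + 18063.51358 + 17698.59412 + 401296.38403 = 493514.56929

493514.57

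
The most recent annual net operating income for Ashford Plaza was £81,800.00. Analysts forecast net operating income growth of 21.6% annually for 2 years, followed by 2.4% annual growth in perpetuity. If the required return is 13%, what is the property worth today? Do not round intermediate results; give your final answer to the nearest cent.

£1097827.30

D_1 = 99468.80000
D_2 = 120954.06080
Terminal value at year 2: TV = D_2×(1+g_2)/(r−g_2) = 123856.95826/0.106 = 1168461.87037
P_0 = D_1/(1+r)^1 + D_2/(1+r)^2 + TV/(1+r)^2
    = 88025.48673 + 94724.77156 + 915077.03843 = 1097827.29671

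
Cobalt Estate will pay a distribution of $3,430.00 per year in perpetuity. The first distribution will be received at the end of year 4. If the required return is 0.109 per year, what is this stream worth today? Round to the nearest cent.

$23071.35

Value at end of year 3: C / r = $3,430.00 / 0.109 = $31,467.8899
Discount to today: PV = $31,467.8899 / (1 + 0.109)^3 = $31,467.8899 / 1.363938 = $23,071.35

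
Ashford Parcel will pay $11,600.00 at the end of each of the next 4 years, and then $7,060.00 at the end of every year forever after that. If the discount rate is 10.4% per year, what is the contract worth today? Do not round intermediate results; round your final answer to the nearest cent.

PV of 4-year annuity: $11,600.00 × [1 − (1+0.104)^−4] / 0.104 = 36454.29637
Perpetuity value at year 4: $7,060.00 / 0.104 = 67884.61538
PV of perpetuity: 67884.61538 / (1+0.104)^4 = 45697.77638
Total PV = 36454.29637 + 45697.77638 = 82152.07276

$82152.07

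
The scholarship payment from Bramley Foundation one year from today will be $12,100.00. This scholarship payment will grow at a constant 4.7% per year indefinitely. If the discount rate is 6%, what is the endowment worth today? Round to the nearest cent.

Growing perpetuity: P = D₁ / (r − g) = $12,100.0000 / (0.06 − 0.047) = $930,769.23

$930769.23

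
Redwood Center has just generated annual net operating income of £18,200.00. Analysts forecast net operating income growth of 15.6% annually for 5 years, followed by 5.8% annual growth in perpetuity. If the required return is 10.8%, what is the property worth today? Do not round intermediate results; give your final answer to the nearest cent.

D_1 = 21039.20000
D_2 = 24321.31520
D_3 = 28115.44037
D_4 = 32501.44907
D_5 = 37571.67512
Terminal value at year 5: TV = D_5×(1+g_2)/(r−g_2) = 39750.83228/0.05 = 795016.64562
P_0 = D_1/(1+r)^1 + D_2/(1+r)^2 + D_3/(1+r)^3 + D_4/(1+r)^4 + D_5/(1+r)^5 + TV/(1+r)^5
    = 18988.44765 + 19811.05188 + 20669.29240 + 21564.71301 + 22498.92440 + 476077.24034 = 579609.66969

£579609.67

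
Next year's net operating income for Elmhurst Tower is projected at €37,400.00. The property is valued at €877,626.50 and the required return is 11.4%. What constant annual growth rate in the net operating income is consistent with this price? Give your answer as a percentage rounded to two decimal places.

P = D₁/(r−g) ⇒ g = r − D₁/P = 0.114 − €37,400.00/€877,626.50 = 0.071385

7.14%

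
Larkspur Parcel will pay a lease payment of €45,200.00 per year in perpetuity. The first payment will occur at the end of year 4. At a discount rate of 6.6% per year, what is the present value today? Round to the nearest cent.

Value at end of year 3: C / r = €45,200.00 / 0.066 = €684,848.4848
Discount to today: PV = €684,848.4848 / (1 + 0.066)^3 = €684,848.4848 / 1.211355 = €565,357.15

€565357.15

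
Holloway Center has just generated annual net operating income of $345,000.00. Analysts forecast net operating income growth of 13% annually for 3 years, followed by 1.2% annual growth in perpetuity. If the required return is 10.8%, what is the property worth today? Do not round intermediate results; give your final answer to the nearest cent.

D_1 = 389850.00000
D_2 = 440530.50000
D_3 = 497799.46500
Terminal value at year 3: TV = D_3×(1+g_2)/(r−g_2) = 503773.05858/0.096 = 5247636.02688
P_0 = D_1/(1+r)^1 + D_2/(1+r)^2 + D_3/(1+r)^3 + TV/(1+r)^3
    = 351850.18051 + 358836.37543 + 365961.28541 + 3857841.88366 = 4934489.72500

$4934489.72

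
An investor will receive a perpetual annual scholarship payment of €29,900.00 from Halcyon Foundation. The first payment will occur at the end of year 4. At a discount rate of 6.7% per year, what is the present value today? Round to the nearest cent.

€367369.53

Value at end of year 3: C / r = €29,900.00 / 0.067 = €446,268.6567
Discount to today: PV = €446,268.6567 / (1 + 0.067)^3 = €446,268.6567 / 1.214768 = €367,369.53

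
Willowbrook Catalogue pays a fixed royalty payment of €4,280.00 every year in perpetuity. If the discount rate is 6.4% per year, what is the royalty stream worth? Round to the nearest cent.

Level perpetuity: PV = C / r = €4,280.00 / 0.064 = €66,875.00

€66875.00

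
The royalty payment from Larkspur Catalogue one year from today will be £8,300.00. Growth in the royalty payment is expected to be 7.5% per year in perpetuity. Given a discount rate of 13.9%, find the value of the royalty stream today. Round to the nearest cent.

£129687.50

Growing perpetuity: P = D₁ / (r − g) = £8,300.0000 / (0.139 − 0.075) = £129,687.50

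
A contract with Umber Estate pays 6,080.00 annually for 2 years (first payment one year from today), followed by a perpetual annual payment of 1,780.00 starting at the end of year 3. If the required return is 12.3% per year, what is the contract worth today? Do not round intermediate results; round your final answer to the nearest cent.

PV of 2-year annuity: 6,080.00 × [1 − (1+0.123)^−2] / 0.123 = 10235.14644
Perpetuity value at year 2: 1,780.00 / 0.123 = 14471.54472
PV of perpetuity: 14471.54472 / (1+0.123)^2 = 11475.07092
Total PV = 10235.14644 + 11475.07092 = 21710.21737

21710.22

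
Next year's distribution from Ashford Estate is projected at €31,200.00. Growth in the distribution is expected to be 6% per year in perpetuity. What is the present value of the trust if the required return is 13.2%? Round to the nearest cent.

€433333.33

Growing perpetuity: P = D₁ / (r − g) = €31,200.0000 / (0.132 − 0.06) = €433,333.33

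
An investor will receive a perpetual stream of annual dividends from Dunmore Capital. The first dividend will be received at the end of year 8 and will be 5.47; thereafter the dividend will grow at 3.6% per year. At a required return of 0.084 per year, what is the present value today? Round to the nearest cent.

Value at end of year 7: C₁ / (r − g) = 5.47 / (0.084 − 0.036) = 113.9583
Discount to today: PV = 113.9583 / (1 + 0.084)^7 = 113.9583 / 1.758754 = 64.79

64.79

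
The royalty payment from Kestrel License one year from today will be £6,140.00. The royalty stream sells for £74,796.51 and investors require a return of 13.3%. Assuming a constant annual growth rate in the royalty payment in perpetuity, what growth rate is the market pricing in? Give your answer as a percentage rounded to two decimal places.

P = D₁/(r−g) ⇒ g = r − D₁/P = 0.133 − £6,140.00/£74,796.51 = 0.050911

5.09%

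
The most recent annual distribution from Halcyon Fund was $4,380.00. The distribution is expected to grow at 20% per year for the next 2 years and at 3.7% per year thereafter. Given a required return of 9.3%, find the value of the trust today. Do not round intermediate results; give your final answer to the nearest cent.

$107854.14

D_1 = 5256.00000
D_2 = 6307.20000
Terminal value at year 2: TV = D_2×(1+g_2)/(r−g_2) = 6540.56640/0.056 = 116795.82857
P_0 = D_1/(1+r)^1 + D_2/(1+r)^2 + TV/(1+r)^2
    = 4808.78317 + 5279.54236 + 97765.81119 = 107854.13671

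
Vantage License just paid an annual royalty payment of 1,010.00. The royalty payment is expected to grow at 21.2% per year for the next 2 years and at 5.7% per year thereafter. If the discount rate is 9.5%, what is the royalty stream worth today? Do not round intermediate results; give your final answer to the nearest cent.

D_1 = 1224.12000
D_2 = 1483.63344
Terminal value at year 2: TV = D_2×(1+g_2)/(r−g_2) = 1568.20055/0.038 = 41268.43542
P_0 = D_1/(1+r)^1 + D_2/(1+r)^2 + TV/(1+r)^2
    = 1117.91781 + 1237.36656 + 34418.32774 = 36773.61211

36773.61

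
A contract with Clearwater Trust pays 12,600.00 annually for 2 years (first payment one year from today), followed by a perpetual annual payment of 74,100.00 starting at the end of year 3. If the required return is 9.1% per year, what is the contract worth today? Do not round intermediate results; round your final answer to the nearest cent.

706246.94

PV of 2-year annuity: 12,600.00 × [1 − (1+0.091)^−2] / 0.091 = 22134.77322
Perpetuity value at year 2: 74,100.00 / 0.091 = 814285.71429
PV of perpetuity: 814285.71429 / (1+0.091)^2 = 684112.16703
Total PV = 22134.77322 + 684112.16703 = 706246.94025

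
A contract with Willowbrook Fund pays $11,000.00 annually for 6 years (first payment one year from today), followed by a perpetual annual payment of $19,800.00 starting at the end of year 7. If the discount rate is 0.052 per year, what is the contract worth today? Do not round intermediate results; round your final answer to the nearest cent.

$336387.41

PV of 6-year annuity: $11,000.00 × [1 − (1+0.052)^−6] / 0.052 = 55477.27569
Perpetuity value at year 6: $19,800.00 / 0.052 = 380769.23077
PV of perpetuity: 380769.23077 / (1+0.052)^6 = 280910.13452
Total PV = 55477.27569 + 280910.13452 = 336387.41021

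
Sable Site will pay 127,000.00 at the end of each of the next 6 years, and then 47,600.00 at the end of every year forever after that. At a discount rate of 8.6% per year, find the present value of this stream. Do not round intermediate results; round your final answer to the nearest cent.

913958.43

PV of 6-year annuity: 127,000.00 × [1 − (1+0.086)^−6] / 0.086 = 576570.49017
Perpetuity value at year 6: 47,600.00 / 0.086 = 553488.37209
PV of perpetuity: 553488.37209 / (1+0.086)^6 = 337387.93641
Total PV = 576570.49017 + 337387.93641 = 913958.42658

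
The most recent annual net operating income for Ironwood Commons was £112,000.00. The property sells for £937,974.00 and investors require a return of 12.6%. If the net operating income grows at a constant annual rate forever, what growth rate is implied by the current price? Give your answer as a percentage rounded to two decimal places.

0.59%

P = D₀(1+g)/(r−g) ⇒ P(r−g) = D₀(1+g) ⇒ g(P+D₀) = P·r − D₀
g = (P·r − D₀)/(P + D₀) = (£937,974.00×0.126 − £112,000.00) / (£937,974.00 + £112,000.00) = 0.005890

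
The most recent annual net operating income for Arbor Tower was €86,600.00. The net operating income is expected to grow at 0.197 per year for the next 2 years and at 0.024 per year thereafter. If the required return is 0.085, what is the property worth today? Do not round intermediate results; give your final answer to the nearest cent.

€1970303.42

D_1 = 103660.20000
D_2 = 124081.25940
Terminal value at year 2: TV = D_2×(1+g_2)/(r−g_2) = 127059.20963/0.061 = 2082937.86271
P_0 = D_1/(1+r)^1 + D_2/(1+r)^2 + TV/(1+r)^2
    = 95539.35484 + 105401.48179 + 1769362.57955 = 1970303.41618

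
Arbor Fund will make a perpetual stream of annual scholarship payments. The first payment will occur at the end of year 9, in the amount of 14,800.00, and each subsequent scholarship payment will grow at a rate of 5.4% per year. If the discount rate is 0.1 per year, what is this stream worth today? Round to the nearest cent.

150093.68

Value at end of year 8: C₁ / (r − g) = 14,800.00 / (0.1 − 0.054) = 321,739.1304
Discount to today: PV = 321,739.1304 / (1 + 0.1)^8 = 321,739.1304 / 2.143589 = 150,093.68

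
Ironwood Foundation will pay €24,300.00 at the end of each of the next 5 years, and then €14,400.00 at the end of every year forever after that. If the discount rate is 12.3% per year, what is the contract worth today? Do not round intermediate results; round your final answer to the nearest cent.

PV of 5-year annuity: €24,300.00 × [1 − (1+0.123)^−5] / 0.123 = 86948.94100
Perpetuity value at year 5: €14,400.00 / 0.123 = 117073.17073
PV of perpetuity: 117073.17073 / (1+0.123)^5 = 65547.87236
Total PV = 86948.94100 + 65547.87236 = 152496.81336

€152496.81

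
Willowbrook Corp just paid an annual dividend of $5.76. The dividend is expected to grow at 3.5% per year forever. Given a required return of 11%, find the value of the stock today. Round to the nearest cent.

$79.49

D₁ = D₀ × (1 + g) = $5.76 × 1.035 = $5.9616
Growing perpetuity: P = D₁ / (r − g) = $5.9616 / (0.11 − 0.035) = $79.49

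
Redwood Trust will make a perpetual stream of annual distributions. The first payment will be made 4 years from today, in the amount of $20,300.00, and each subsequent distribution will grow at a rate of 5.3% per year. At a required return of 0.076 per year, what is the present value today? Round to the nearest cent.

Value at end of year 3: C₁ / (r − g) = $20,300.00 / (0.076 − 0.053) = $882,608.6957
Discount to today: PV = $882,608.6957 / (1 + 0.076)^3 = $882,608.6957 / 1.245767 = $708,486.19

$708486.19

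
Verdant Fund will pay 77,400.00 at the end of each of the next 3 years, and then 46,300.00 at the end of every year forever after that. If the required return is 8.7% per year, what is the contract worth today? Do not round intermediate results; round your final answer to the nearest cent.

PV of 3-year annuity: 77,400.00 × [1 − (1+0.087)^−3] / 0.087 = 196974.49052
Perpetuity value at year 3: 46,300.00 / 0.087 = 532183.90805
PV of perpetuity: 532183.90805 / (1+0.087)^3 = 414355.49834
Total PV = 196974.49052 + 414355.49834 = 611329.98886

611329.99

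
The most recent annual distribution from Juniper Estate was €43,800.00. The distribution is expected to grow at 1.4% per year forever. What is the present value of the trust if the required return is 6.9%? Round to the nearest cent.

€807512.73

D₁ = D₀ × (1 + g) = €43,800.00 × 1.014 = €44,413.2000
Growing perpetuity: P = D₁ / (r − g) = €44,413.2000 / (0.069 − 0.014) = €807,512.73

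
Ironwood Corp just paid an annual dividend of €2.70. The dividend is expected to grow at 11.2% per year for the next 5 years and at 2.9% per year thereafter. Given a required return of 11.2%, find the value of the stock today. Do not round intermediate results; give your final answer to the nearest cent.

€46.97

D_1 = 3.00240
D_2 = 3.33867
D_3 = 3.71260
D_4 = 4.12841
D_5 = 4.59079
Terminal value at year 5: TV = D_5×(1+g_2)/(r−g_2) = 4.72393/0.083 = 56.91477
P_0 = D_1/(1+r)^1 + D_2/(1+r)^2 + D_3/(1+r)^3 + D_4/(1+r)^4 + D_5/(1+r)^5 + TV/(1+r)^5
    = 2.70000 + 2.70000 + 2.70000 + 2.70000 + 2.70000 + 33.47349 = 46.97349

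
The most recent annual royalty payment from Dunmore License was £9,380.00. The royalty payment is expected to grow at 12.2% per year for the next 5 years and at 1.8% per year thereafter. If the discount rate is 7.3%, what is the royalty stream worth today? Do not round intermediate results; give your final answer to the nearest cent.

£270777.03

D_1 = 10524.36000
D_2 = 11808.33192
D_3 = 13248.94841
D_4 = 14865.32012
D_5 = 16678.88918
Terminal value at year 5: TV = D_5×(1+g_2)/(r−g_2) = 16979.10918/0.055 = 308711.07601
P_0 = D_1/(1+r)^1 + D_2/(1+r)^2 + D_3/(1+r)^3 + D_4/(1+r)^4 + D_5/(1+r)^5 + TV/(1+r)^5
    = 9808.35042 + 10256.26204 + 10724.62816 + 11214.38284 + 11726.50284 + 217046.90715 = 270777.03345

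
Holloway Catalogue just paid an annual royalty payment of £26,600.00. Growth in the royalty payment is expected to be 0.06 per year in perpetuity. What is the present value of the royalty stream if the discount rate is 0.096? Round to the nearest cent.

D₁ = D₀ × (1 + g) = £26,600.00 × 1.06 = £28,196.0000
Growing perpetuity: P = D₁ / (r − g) = £28,196.0000 / (0.096 − 0.06) = £783,222.22

£783222.22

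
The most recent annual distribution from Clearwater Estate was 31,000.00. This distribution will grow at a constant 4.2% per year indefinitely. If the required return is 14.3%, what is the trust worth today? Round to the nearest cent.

319821.78

D₁ = D₀ × (1 + g) = 31,000.00 × 1.042 = 32,302.0000
Growing perpetuity: P = D₁ / (r − g) = 32,302.0000 / (0.143 − 0.042) = 319,821.78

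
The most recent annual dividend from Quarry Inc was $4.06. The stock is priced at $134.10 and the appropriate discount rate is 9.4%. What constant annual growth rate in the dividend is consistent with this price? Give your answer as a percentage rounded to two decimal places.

6.19%

P = D₀(1+g)/(r−g) ⇒ P(r−g) = D₀(1+g) ⇒ g(P+D₀) = P·r − D₀
g = (P·r − D₀)/(P + D₀) = ($134.10×0.094 − $4.06) / ($134.10 + $4.06) = 0.061851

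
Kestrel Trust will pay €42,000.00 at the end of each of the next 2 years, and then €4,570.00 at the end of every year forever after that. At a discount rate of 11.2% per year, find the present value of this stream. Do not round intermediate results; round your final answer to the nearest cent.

PV of 2-year annuity: €42,000.00 × [1 − (1+0.112)^−2] / 0.112 = 71735.41742
Perpetuity value at year 2: €4,570.00 / 0.112 = 40803.57143
PV of perpetuity: 40803.57143 / (1+0.112)^2 = 32998.07482
Total PV = 71735.41742 + 32998.07482 = 104733.49224

€104733.49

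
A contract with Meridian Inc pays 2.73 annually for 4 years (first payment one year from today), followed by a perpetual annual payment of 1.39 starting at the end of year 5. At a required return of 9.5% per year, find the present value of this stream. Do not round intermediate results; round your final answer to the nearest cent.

18.93

PV of 4-year annuity: 2.73 × [1 − (1+0.095)^−4] / 0.095 = 8.74823
Perpetuity value at year 4: 1.39 / 0.095 = 14.63158
PV of perpetuity: 14.63158 / (1+0.095)^4 = 10.17735
Total PV = 8.74823 + 10.17735 = 18.92558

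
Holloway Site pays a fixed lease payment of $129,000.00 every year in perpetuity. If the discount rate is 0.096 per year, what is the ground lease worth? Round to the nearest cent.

$1343750.00

Level perpetuity: PV = C / r = $129,000.00 / 0.096 = $1,343,750.00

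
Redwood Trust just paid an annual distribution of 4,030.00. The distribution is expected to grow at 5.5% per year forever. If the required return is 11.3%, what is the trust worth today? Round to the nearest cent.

D₁ = D₀ × (1 + g) = 4,030.00 × 1.055 = 4,251.6500
Growing perpetuity: P = D₁ / (r − g) = 4,251.6500 / (0.113 − 0.055) = 73,304.31

73304.31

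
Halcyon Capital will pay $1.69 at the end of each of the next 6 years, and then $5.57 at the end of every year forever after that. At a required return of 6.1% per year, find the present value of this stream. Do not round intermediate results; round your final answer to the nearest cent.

PV of 6-year annuity: $1.69 × [1 − (1+0.061)^−6] / 0.061 = 8.28423
Perpetuity value at year 6: $5.57 / 0.061 = 91.31148
PV of perpetuity: 91.31148 / (1+0.061)^6 = 64.00782
Total PV = 8.28423 + 64.00782 = 72.29206

$72.29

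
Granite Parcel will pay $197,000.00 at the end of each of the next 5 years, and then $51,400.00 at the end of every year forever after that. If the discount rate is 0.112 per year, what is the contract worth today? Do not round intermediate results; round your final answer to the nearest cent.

PV of 5-year annuity: $197,000.00 × [1 − (1+0.112)^−5] / 0.112 = 724443.40595
Perpetuity value at year 5: $51,400.00 / 0.112 = 458928.57143
PV of perpetuity: 458928.57143 / (1+0.112)^5 = 269911.35790
Total PV = 724443.40595 + 269911.35790 = 994354.76385

$994354.76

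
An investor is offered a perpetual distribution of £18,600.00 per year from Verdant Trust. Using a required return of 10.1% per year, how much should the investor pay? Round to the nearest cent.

Level perpetuity: PV = C / r = £18,600.00 / 0.101 = £184,158.42

£184158.42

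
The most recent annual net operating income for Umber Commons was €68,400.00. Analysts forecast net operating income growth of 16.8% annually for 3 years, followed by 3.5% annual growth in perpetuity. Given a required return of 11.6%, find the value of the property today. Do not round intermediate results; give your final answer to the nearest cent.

€1226876.57

D_1 = 79891.20000
D_2 = 93312.92160
D_3 = 108989.49243
Terminal value at year 3: TV = D_3×(1+g_2)/(r−g_2) = 112804.12466/0.081 = 1392643.51437
P_0 = D_1/(1+r)^1 + D_2/(1+r)^2 + D_3/(1+r)^3 + TV/(1+r)^3
    = 71587.09677 + 74922.69627 + 78413.71796 + 1001953.06276 = 1226876.57376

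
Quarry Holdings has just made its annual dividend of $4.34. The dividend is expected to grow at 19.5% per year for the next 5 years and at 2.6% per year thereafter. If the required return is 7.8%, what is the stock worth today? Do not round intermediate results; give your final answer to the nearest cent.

$173.22

D_1 = 5.18630
D_2 = 6.19763
D_3 = 7.40617
D_4 = 8.85037
D_5 = 10.57619
Terminal value at year 5: TV = D_5×(1+g_2)/(r−g_2) = 10.85117/0.052 = 208.67637
P_0 = D_1/(1+r)^1 + D_2/(1+r)^2 + D_3/(1+r)^3 + D_4/(1+r)^4 + D_5/(1+r)^5 + TV/(1+r)^5
    = 4.81104 + 5.33320 + 5.91204 + 6.55370 + 7.26500 + 143.34398 = 173.21895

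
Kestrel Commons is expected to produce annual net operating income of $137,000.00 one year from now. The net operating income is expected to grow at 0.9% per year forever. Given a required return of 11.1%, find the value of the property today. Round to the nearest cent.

$1343137.25

Growing perpetuity: P = D₁ / (r − g) = $137,000.0000 / (0.111 − 0.009) = $1,343,137.25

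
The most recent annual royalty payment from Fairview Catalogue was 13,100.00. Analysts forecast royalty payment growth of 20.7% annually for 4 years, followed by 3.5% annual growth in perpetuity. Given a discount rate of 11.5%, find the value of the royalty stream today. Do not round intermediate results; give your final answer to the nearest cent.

D_1 = 15811.70000
D_2 = 19084.72190
D_3 = 23035.25933
D_4 = 27803.55802
Terminal value at year 4: TV = D_4×(1+g_2)/(r−g_2) = 28776.68255/0.08 = 359708.53182
P_0 = D_1/(1+r)^1 + D_2/(1+r)^2 + D_3/(1+r)^3 + D_4/(1+r)^4 + TV/(1+r)^4
    = 14180.89686 + 15350.97983 + 16617.60776 + 17988.74670 + 232729.41042 = 296867.64158

296867.64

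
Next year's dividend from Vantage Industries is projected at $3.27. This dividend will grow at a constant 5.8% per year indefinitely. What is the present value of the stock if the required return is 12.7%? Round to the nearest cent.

$47.39

Growing perpetuity: P = D₁ / (r − g) = $3.2700 / (0.127 − 0.058) = $47.39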